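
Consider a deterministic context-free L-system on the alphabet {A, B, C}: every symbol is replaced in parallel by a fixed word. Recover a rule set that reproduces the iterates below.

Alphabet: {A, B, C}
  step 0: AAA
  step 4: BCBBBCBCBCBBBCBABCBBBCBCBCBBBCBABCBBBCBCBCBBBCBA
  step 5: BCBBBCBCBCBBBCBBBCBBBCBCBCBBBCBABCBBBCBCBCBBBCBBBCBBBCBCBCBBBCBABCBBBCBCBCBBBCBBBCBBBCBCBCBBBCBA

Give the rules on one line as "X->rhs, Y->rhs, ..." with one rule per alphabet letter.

  step 4 ⇒ step 5: BCBBBCBCBCBBBCBABCBBBCBCBCBBBCBABCBBBCBCBCBBBCBA ⇒ BC·BB·BC·BC·BC·BB·BC·BB·BC·BB·BC·BC·BC·BB·BC·BA·BC·BB·BC·BC·BC·BB·BC·BB·BC·BB·BC·BC·BC·BB·BC·BA·BC·BB·BC·BC·BC·BB·BC·BB·BC·BB·BC·BC·BC·BB·BC·BA
    A ↦ BA
    B ↦ BC
    C ↦ BB

A->BA, B->BC, C->BB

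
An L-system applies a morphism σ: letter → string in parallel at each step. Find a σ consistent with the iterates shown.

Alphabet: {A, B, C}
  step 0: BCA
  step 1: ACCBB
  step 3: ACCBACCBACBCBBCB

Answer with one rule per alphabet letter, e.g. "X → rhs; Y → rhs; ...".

  step 0 ⇒ step 1: BCA ⇒ AC·CB·B
    A ↦ B
    B ↦ AC
    C ↦ CB

A->B, B->AC, C->CB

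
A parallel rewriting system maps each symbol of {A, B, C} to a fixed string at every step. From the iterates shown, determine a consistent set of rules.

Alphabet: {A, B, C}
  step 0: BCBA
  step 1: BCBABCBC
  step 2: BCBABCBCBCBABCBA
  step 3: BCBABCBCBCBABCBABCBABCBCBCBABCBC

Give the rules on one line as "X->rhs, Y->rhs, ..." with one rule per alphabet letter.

  step 2 ⇒ step 3: BCBABCBCBCBABCBA ⇒ BC·BA·BC·BC·BC·BA·BC·BA·BC·BA·BC·BC·BC·BA·BC·BC
    A ↦ BC
    B ↦ BC
    C ↦ BA

A->BC, B->BC, C->BA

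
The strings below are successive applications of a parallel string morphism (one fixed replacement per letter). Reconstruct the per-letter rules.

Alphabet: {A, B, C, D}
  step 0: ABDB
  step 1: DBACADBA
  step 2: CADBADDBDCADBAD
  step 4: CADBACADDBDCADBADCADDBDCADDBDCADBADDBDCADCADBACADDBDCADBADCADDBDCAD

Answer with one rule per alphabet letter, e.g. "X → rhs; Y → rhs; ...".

  step 1 ⇒ step 2: DBACADBA ⇒ CAD·BA·D·DB·D·CAD·BA·D
    A ↦ D
    B ↦ BA
    C ↦ DB
    D ↦ CAD

A->D, B->BA, C->DB, D->CAD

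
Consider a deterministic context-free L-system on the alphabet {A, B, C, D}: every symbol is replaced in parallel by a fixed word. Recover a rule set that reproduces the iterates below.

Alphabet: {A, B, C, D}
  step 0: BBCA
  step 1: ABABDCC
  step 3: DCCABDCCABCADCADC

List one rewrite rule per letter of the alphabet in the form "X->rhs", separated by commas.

A->C, B->AB, C->DC, D->A

  step 0 ⇒ step 1: BBCA ⇒ AB·AB·DC·C
    A ↦ C
    B ↦ AB
    C ↦ DC
    D ↦ A  (constrained at step 1)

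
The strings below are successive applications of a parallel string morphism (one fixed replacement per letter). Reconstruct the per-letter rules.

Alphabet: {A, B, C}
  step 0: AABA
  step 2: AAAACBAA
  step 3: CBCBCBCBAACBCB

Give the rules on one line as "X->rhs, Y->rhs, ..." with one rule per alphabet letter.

  step 2 ⇒ step 3: AAAACBAA ⇒ CB·CB·CB·CB·A·A·CB·CB
    A ↦ CB
    B ↦ A
    C ↦ A

A->CB, B->A, C->A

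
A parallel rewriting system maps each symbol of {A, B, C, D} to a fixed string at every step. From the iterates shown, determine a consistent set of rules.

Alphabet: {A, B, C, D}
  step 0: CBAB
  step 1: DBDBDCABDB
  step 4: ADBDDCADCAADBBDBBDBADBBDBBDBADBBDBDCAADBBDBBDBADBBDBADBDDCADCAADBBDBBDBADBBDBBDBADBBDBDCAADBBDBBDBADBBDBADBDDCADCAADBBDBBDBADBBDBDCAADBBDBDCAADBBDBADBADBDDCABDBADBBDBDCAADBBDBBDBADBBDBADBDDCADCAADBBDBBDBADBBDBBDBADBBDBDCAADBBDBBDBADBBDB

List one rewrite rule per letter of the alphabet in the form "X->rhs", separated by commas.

A->DCA, B->BDB, C->D, D->ADB

  step 0 ⇒ step 1: CBAB ⇒ D·BDB·DCA·BDB
    A ↦ DCA
    B ↦ BDB
    C ↦ D
    D ↦ ADB  (constrained at step 1)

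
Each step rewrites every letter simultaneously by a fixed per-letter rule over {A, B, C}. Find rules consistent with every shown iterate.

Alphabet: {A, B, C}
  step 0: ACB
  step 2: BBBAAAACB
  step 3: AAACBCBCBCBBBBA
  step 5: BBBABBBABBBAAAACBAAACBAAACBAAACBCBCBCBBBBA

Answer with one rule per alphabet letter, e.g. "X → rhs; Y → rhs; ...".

A->CB, B->A, C->BBB

  step 2 ⇒ step 3: BBBAAAACB ⇒ A·A·A·CB·CB·CB·CB·BBB·A
    A ↦ CB
    B ↦ A
    C ↦ BBB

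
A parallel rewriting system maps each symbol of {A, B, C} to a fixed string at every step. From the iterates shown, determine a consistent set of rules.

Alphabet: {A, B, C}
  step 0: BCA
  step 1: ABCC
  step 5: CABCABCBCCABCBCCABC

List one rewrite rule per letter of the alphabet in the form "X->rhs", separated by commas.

  step 0 ⇒ step 1: BCA ⇒ A·BC·C
    A ↦ C
    B ↦ A
    C ↦ BC

A->C, B->A, C->BC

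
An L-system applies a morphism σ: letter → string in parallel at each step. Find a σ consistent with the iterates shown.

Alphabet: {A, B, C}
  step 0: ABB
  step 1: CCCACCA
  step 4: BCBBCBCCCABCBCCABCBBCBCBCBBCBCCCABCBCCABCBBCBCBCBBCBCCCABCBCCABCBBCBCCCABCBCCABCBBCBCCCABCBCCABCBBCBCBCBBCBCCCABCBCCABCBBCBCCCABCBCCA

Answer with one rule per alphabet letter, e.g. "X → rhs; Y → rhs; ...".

A->C, B->CCA, C->BCB

  step 0 ⇒ step 1: ABB ⇒ C·CCA·CCA
    A ↦ C
    B ↦ CCA
    C ↦ BCB  (constrained at step 1)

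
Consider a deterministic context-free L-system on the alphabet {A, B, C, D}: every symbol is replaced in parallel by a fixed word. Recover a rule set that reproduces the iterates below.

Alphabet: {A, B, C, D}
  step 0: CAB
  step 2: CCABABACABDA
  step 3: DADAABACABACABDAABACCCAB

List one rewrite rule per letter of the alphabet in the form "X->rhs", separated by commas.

  step 2 ⇒ step 3: CCABABACABDA ⇒ DA·DA·AB·AC·AB·AC·AB·DA·AB·AC·CC·AB
    A ↦ AB
    B ↦ AC
    C ↦ DA
    D ↦ CC

A->AB, B->AC, C->DA, D->CC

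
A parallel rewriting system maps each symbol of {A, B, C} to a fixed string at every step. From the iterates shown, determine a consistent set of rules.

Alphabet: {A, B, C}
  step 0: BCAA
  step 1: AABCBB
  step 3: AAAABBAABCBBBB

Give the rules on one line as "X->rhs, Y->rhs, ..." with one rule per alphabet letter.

A->B, B->AA, C->BC

  step 0 ⇒ step 1: BCAA ⇒ AA·BC·B·B
    A ↦ B
    B ↦ AA
    C ↦ BC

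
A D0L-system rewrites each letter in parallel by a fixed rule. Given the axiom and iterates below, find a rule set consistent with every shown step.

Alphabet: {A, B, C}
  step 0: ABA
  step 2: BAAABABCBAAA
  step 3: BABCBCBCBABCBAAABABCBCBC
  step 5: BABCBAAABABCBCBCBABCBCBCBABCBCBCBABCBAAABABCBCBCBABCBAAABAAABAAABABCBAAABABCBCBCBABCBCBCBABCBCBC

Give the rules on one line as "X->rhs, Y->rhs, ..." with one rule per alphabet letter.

  step 2 ⇒ step 3: BAAABABCBAAA ⇒ BA·BC·BC·BC·BA·BC·BA·AA·BA·BC·BC·BC
    A ↦ BC
    B ↦ BA
    C ↦ AA

A->BC, B->BA, C->AA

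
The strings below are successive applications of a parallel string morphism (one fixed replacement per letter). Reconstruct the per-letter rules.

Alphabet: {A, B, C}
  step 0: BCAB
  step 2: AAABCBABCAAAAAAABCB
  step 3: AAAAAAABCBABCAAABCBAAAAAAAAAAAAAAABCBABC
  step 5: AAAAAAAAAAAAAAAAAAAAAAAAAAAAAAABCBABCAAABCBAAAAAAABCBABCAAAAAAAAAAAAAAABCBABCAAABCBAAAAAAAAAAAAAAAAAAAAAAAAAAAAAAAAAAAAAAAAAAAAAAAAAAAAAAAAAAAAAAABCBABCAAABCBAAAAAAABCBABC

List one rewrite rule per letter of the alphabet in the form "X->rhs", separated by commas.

  step 2 ⇒ step 3: AAABCBABCAAAAAAABCB ⇒ AA·AA·AA·ABC·B·ABC·AA·ABC·B·AA·AA·AA·AA·AA·AA·AA·ABC·B·ABC
    A ↦ AA
    B ↦ ABC
    C ↦ B

A->AA, B->ABC, C->B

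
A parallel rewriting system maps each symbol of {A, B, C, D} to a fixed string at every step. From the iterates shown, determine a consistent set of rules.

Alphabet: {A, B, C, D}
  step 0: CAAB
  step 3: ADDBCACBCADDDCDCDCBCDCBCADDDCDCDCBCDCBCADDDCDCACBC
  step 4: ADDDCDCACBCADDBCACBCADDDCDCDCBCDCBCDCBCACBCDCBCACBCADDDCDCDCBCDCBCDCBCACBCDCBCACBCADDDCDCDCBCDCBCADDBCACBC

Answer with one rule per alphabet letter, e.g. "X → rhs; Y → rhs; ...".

  step 3 ⇒ step 4: ADDBCACBCADDDCDCDCBCDCBCADDDCDCDCBCDCBCADDDCDCACBC ⇒ ADD·DC·DC·AC·BC·ADD·BC·AC·BC·ADD·DC·DC·DC·BC·DC·BC·DC·BC·AC·BC·DC·BC·AC·BC·ADD·DC·DC·DC·BC·DC·BC·DC·BC·AC·BC·DC·BC·AC·BC·ADD·DC·DC·DC·BC·DC·BC·ADD·BC·AC·BC
    A ↦ ADD
    B ↦ AC
    C ↦ BC
    D ↦ DC

A->ADD, B->AC, C->BC, D->DC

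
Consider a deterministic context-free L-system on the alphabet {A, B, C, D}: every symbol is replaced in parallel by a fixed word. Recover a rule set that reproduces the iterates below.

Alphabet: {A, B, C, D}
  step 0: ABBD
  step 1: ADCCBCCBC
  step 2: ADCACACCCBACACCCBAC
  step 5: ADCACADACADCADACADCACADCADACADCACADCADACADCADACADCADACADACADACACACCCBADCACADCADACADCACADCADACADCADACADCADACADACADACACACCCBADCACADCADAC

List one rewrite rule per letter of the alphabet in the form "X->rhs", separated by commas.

  step 1 ⇒ step 2: ADCCBCCBC ⇒ AD·C·AC·AC·CCB·AC·AC·CCB·AC
    A ↦ AD
    B ↦ CCB
    C ↦ AC
    D ↦ C

A->AD, B->CCB, C->AC, D->C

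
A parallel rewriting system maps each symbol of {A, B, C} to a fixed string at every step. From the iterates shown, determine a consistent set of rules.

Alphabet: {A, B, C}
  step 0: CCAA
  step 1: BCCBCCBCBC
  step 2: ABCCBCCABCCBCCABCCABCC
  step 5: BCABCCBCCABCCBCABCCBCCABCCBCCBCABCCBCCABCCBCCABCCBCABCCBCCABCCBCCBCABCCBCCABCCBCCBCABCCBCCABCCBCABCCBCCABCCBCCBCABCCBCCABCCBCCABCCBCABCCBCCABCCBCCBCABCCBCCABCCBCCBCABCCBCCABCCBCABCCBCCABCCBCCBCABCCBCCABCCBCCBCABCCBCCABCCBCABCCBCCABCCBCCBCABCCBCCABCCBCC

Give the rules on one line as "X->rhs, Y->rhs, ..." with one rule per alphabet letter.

  step 1 ⇒ step 2: BCCBCCBCBC ⇒ A·BCC·BCC·A·BCC·BCC·A·BCC·A·BCC
    B ↦ A
    C ↦ BCC
  step 0 ⇒ step 1: CCAA ⇒ BCC·BCC·BC·BC
    A ↦ BC

A->BC, B->A, C->BCC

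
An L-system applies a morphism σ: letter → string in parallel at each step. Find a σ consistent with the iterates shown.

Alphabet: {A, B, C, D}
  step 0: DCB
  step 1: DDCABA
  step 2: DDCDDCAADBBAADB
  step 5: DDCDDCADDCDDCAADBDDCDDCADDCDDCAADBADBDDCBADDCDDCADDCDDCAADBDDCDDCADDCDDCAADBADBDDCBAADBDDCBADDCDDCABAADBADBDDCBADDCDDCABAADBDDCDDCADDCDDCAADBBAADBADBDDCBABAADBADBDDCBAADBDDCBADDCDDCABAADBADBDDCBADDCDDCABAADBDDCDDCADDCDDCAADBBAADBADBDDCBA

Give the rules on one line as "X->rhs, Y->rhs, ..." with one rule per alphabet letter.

A->ADB, B->BA, C->A, D->DDC

  step 1 ⇒ step 2: DDCABA ⇒ DDC·DDC·A·ADB·BA·ADB
    A ↦ ADB
    B ↦ BA
    C ↦ A
    D ↦ DDC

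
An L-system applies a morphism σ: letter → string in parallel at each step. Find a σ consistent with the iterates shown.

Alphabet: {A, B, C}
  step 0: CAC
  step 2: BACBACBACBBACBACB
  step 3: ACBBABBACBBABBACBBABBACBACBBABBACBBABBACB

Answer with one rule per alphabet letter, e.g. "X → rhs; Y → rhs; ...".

  step 2 ⇒ step 3: BACBACBACBBACBACB ⇒ ACB·B·ABB·ACB·B·ABB·ACB·B·ABB·ACB·ACB·B·ABB·ACB·B·ABB·ACB
    A ↦ B
    B ↦ ACB
    C ↦ ABB

A->B, B->ACB, C->ABB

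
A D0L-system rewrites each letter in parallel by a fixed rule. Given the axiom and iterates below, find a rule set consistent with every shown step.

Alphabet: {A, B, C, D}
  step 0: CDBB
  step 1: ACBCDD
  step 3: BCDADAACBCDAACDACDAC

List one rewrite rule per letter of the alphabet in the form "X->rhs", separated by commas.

  step 0 ⇒ step 1: CDBB ⇒ AC·BC·D·D
    B ↦ D
    C ↦ AC
    D ↦ BC
    A ↦ DA  (constrained at step 1)

A->DA, B->D, C->AC, D->BC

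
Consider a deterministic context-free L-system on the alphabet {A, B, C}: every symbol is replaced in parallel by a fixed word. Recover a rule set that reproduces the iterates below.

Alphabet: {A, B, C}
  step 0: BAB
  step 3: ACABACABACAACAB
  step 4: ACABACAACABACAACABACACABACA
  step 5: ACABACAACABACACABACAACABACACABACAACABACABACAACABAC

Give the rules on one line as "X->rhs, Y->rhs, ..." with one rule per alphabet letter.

A->AC, B->A, C->AB

  step 4 ⇒ step 5: ACABACAACABACAACABACACABACA ⇒ AC·AB·AC·A·AC·AB·AC·AC·AB·AC·A·AC·AB·AC·AC·AB·AC·A·AC·AB·AC·AB·AC·A·AC·AB·AC
    A ↦ AC
    B ↦ A
    C ↦ AB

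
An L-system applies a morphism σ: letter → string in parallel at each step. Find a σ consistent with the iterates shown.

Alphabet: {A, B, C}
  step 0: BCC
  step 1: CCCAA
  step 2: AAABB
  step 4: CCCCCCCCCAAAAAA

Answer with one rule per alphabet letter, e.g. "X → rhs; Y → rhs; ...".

A->B, B->CCC, C->A

  step 1 ⇒ step 2: CCCAA ⇒ A·A·A·B·B
    A ↦ B
    C ↦ A
  step 0 ⇒ step 1: BCC ⇒ CCC·A·A
    B ↦ CCC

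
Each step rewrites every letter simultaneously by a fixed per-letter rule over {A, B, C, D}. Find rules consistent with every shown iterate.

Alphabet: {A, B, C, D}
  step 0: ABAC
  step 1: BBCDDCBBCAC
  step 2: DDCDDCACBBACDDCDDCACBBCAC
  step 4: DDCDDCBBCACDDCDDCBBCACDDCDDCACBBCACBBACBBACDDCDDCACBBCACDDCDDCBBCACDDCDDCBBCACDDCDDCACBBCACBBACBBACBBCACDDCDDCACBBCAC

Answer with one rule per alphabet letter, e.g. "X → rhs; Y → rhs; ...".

  step 1 ⇒ step 2: BBCDDCBBCAC ⇒ DDC·DDC·AC·B·B·AC·DDC·DDC·AC·BBC·AC
    A ↦ BBC
    B ↦ DDC
    C ↦ AC
    D ↦ B

A->BBC, B->DDC, C->AC, D->B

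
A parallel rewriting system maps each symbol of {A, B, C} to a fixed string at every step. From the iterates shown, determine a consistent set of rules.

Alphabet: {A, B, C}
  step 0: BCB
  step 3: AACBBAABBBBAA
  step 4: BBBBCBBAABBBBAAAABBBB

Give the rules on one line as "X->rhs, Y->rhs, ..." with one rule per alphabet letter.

  step 3 ⇒ step 4: AACBBAABBBBAA ⇒ BB·BB·CBB·A·A·BB·BB·A·A·A·A·BB·BB
    A ↦ BB
    B ↦ A
    C ↦ CBB

A->BB, B->A, C->CBB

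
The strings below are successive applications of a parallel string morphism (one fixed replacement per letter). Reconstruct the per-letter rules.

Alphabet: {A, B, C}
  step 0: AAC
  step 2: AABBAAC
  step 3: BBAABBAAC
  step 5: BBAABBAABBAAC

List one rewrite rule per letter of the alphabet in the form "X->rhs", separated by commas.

  step 2 ⇒ step 3: AABBAAC ⇒ B·B·A·A·B·B·AAC
    A ↦ B
    B ↦ A
    C ↦ AAC

A->B, B->A, C->AAC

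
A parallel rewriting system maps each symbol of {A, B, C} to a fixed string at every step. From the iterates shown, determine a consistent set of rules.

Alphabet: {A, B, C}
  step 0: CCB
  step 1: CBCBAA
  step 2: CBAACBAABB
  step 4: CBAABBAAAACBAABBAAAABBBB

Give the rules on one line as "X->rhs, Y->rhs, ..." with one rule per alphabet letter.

  step 1 ⇒ step 2: CBCBAA ⇒ CB·AA·CB·AA·B·B
    A ↦ B
    B ↦ AA
    C ↦ CB

A->B, B->AA, C->CB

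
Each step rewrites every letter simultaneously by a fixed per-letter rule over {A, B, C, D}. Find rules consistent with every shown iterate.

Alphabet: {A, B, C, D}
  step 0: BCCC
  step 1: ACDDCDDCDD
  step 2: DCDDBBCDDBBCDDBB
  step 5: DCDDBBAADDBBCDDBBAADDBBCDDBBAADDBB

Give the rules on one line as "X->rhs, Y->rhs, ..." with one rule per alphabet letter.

A->D, B->A, C->CDD, D->B

  step 1 ⇒ step 2: ACDDCDDCDD ⇒ D·CDD·B·B·CDD·B·B·CDD·B·B
    A ↦ D
    C ↦ CDD
    D ↦ B
  step 0 ⇒ step 1: BCCC ⇒ A·CDD·CDD·CDD
    B ↦ A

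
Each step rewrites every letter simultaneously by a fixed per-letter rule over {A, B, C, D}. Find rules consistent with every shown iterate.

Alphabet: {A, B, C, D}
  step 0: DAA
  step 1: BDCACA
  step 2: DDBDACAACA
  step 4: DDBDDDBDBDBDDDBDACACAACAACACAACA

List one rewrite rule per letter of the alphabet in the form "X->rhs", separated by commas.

A->CA, B->DD, C->A, D->BD

  step 1 ⇒ step 2: BDCACA ⇒ DD·BD·A·CA·A·CA
    A ↦ CA
    B ↦ DD
    C ↦ A
    D ↦ BD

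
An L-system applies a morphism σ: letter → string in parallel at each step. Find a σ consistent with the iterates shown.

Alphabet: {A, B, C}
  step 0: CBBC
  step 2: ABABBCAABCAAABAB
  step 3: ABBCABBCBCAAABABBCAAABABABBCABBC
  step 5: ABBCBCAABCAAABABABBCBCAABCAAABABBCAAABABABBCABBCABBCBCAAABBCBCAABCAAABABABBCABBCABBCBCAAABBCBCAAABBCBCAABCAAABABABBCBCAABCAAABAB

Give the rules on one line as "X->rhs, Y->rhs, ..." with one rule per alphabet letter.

  step 2 ⇒ step 3: ABABBCAABCAAABAB ⇒ AB·BC·AB·BC·BC·AA·AB·AB·BC·AA·AB·AB·AB·BC·AB·BC
    A ↦ AB
    B ↦ BC
    C ↦ AA

A->AB, B->BC, C->AA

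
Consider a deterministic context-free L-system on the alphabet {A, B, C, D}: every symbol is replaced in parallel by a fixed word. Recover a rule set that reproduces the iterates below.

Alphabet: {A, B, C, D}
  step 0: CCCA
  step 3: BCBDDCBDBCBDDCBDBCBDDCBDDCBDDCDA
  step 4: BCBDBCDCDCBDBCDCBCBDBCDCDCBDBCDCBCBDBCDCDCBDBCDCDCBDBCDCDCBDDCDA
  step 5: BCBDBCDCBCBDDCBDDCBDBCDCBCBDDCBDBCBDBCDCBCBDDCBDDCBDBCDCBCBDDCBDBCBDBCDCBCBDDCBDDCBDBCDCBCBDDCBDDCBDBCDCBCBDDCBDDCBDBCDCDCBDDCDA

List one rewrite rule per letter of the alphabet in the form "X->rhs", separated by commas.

A->DA, B->BC, C->BD, D->DC

  step 4 ⇒ step 5: BCBDBCDCDCBDBCDCBCBDBCDCDCBDBCDCBCBDBCDCDCBDBCDCDCBDBCDCDCBDDCDA ⇒ BC·BD·BC·DC·BC·BD·DC·BD·DC·BD·BC·DC·BC·BD·DC·BD·BC·BD·BC·DC·BC·BD·DC·BD·DC·BD·BC·DC·BC·BD·DC·BD·BC·BD·BC·DC·BC·BD·DC·BD·DC·BD·BC·DC·BC·BD·DC·BD·DC·BD·BC·DC·BC·BD·DC·BD·DC·BD·BC·DC·DC·BD·DC·DA
    A ↦ DA
    B ↦ BC
    C ↦ BD
    D ↦ DC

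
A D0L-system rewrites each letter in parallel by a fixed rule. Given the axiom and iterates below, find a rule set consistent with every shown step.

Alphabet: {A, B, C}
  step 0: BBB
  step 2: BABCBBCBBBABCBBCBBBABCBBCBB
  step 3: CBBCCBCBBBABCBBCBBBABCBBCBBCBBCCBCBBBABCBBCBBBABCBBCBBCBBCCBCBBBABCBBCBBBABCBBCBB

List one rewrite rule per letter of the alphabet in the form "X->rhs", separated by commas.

  step 2 ⇒ step 3: BABCBBCBBBABCBBCBBBABCBBCBB ⇒ CBB·CCB·CBB·BAB·CBB·CBB·BAB·CBB·CBB·CBB·CCB·CBB·BAB·CBB·CBB·BAB·CBB·CBB·CBB·CCB·CBB·BAB·CBB·CBB·BAB·CBB·CBB
    A ↦ CCB
    B ↦ CBB
    C ↦ BAB

A->CCB, B->CBB, C->BAB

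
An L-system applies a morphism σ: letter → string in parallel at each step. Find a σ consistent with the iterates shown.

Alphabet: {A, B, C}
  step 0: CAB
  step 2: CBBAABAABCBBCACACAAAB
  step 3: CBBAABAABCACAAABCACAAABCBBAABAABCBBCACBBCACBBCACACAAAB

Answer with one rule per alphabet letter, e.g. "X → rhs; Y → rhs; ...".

A->CA, B->AAB, C->CBB

  step 2 ⇒ step 3: CBBAABAABCBBCACACAAAB ⇒ CBB·AAB·AAB·CA·CA·AAB·CA·CA·AAB·CBB·AAB·AAB·CBB·CA·CBB·CA·CBB·CA·CA·CA·AAB
    A ↦ CA
    B ↦ AAB
    C ↦ CBB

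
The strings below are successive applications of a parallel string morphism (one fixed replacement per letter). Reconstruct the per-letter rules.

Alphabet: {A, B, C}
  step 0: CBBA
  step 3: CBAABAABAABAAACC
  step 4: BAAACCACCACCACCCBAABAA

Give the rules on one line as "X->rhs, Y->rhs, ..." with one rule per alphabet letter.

A->C, B->A, C->BAA

  step 3 ⇒ step 4: CBAABAABAABAAACC ⇒ BAA·A·C·C·A·C·C·A·C·C·A·C·C·C·BAA·BAA
    A ↦ C
    B ↦ A
    C ↦ BAA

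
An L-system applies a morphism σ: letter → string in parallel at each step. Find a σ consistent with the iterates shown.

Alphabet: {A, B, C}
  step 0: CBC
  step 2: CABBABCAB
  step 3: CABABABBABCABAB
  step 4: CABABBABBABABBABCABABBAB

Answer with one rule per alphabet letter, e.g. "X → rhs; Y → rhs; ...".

  step 3 ⇒ step 4: CABABABBABCABAB ⇒ CA·B·AB·B·AB·B·AB·AB·B·AB·CA·B·AB·B·AB
    A ↦ B
    B ↦ AB
    C ↦ CA

A->B, B->AB, C->CA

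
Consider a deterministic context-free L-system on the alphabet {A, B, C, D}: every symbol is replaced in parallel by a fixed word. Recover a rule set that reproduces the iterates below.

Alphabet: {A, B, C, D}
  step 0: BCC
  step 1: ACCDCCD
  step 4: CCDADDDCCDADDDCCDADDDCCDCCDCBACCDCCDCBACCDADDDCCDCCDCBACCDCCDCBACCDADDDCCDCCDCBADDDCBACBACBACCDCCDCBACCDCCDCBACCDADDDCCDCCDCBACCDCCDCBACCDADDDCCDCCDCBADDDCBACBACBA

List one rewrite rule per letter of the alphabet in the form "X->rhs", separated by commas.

  step 0 ⇒ step 1: BCC ⇒ A·CCD·CCD
    B ↦ A
    C ↦ CCD
    A ↦ DDD  (constrained at step 1)
    D ↦ CBA  (constrained at step 1)

A->DDD, B->A, C->CCD, D->CBA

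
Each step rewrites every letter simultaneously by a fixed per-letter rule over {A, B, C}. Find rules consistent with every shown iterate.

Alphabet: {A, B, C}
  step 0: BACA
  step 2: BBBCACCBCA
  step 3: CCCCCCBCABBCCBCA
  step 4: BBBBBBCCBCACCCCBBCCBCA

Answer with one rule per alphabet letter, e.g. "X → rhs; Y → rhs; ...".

A->CA, B->CC, C->B

  step 3 ⇒ step 4: CCCCCCBCABBCCBCA ⇒ B·B·B·B·B·B·CC·B·CA·CC·CC·B·B·CC·B·CA
    A ↦ CA
    B ↦ CC
    C ↦ B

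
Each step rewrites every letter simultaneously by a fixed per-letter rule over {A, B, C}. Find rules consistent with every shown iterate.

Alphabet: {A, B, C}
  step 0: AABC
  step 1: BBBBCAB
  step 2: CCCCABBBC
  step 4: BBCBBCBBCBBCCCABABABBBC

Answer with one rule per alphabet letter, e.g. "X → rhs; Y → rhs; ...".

A->BB, B->C, C->AB

  step 1 ⇒ step 2: BBBBCAB ⇒ C·C·C·C·AB·BB·C
    A ↦ BB
    B ↦ C
    C ↦ AB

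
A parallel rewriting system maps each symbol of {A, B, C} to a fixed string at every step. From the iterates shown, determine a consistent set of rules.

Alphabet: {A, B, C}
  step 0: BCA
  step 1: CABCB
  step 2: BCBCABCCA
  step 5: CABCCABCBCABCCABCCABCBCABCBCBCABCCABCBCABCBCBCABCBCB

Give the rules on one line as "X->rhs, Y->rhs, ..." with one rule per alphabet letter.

  step 1 ⇒ step 2: CABCB ⇒ BC·B·CA·BC·CA
    A ↦ B
    B ↦ CA
    C ↦ BC

A->B, B->CA, C->BC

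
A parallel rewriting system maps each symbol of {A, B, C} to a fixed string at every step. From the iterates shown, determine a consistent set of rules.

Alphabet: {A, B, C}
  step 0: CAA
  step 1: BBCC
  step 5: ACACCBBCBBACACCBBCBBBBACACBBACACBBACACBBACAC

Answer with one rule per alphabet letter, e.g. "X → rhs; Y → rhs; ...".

A->C, B->AC, C->BB

  step 0 ⇒ step 1: CAA ⇒ BB·C·C
    A ↦ C
    C ↦ BB
    B ↦ AC  (constrained at step 1)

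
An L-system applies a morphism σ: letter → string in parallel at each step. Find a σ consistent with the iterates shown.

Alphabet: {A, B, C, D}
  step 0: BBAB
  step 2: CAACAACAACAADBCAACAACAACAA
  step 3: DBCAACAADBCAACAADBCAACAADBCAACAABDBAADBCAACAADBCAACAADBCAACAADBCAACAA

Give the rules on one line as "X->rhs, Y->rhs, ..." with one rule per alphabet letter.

  step 2 ⇒ step 3: CAACAACAACAADBCAACAACAACAA ⇒ DB·CAA·CAA·DB·CAA·CAA·DB·CAA·CAA·DB·CAA·CAA·BDB·AA·DB·CAA·CAA·DB·CAA·CAA·DB·CAA·CAA·DB·CAA·CAA
    A ↦ CAA
    B ↦ AA
    C ↦ DB
    D ↦ BDB

A->CAA, B->AA, C->DB, D->BDB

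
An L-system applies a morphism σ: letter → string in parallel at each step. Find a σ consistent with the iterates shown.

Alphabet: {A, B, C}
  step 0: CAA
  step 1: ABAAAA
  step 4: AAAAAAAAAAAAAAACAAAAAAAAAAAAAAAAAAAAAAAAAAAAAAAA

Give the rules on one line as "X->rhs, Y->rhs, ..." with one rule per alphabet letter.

  step 0 ⇒ step 1: CAA ⇒ AB·AA·AA
    A ↦ AA
    C ↦ AB
    B ↦ AC  (constrained at step 1)

A->AA, B->AC, C->AB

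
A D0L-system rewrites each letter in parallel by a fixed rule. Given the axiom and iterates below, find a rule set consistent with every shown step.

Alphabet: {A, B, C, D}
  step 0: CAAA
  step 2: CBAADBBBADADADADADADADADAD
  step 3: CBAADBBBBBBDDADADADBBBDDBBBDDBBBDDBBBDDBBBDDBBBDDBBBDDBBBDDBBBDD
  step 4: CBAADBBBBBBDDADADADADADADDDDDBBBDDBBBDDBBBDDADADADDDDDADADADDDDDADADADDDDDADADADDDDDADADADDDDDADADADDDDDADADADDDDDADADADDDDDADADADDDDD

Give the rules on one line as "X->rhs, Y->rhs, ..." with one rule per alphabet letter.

  step 3 ⇒ step 4: CBAADBBBBBBDDADADADBBBDDBBBDDBBBDDBBBDDBBBDDBBBDDBBBDDBBBDDBBBDD ⇒ CBA·AD·BBB·BBB·DD·AD·AD·AD·AD·AD·AD·DD·DD·BBB·DD·BBB·DD·BBB·DD·AD·AD·AD·DD·DD·AD·AD·AD·DD·DD·AD·AD·AD·DD·DD·AD·AD·AD·DD·DD·AD·AD·AD·DD·DD·AD·AD·AD·DD·DD·AD·AD·AD·DD·DD·AD·AD·AD·DD·DD·AD·AD·AD·DD·DD
    A ↦ BBB
    B ↦ AD
    C ↦ CBA
    D ↦ DD

A->BBB, B->AD, C->CBA, D->DD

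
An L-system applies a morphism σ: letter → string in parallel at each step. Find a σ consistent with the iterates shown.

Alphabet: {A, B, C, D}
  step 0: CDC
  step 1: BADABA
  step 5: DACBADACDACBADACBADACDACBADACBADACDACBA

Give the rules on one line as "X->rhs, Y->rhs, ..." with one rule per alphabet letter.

A->C, B->DA, C->BA, D->DA

  step 0 ⇒ step 1: CDC ⇒ BA·DA·BA
    C ↦ BA
    D ↦ DA
    A ↦ C  (constrained at step 1)
    B ↦ DA  (constrained at step 1)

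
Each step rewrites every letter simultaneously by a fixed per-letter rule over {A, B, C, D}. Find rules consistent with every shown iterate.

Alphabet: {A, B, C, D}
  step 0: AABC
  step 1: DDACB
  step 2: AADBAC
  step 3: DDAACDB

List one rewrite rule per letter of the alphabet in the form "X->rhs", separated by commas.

  step 2 ⇒ step 3: AADBAC ⇒ D·D·A·AC·D·B
    A ↦ D
    B ↦ AC
    C ↦ B
    D ↦ A

A->D, B->AC, C->B, D->A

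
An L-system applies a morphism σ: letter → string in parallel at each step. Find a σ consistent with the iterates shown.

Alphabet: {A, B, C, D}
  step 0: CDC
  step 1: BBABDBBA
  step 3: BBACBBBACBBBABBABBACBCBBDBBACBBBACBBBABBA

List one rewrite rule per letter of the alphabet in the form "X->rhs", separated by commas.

A->CC, B->CB, C->BBA, D->BD

  step 0 ⇒ step 1: CDC ⇒ BBA·BD·BBA
    C ↦ BBA
    D ↦ BD
    A ↦ CC  (constrained at step 1)
    B ↦ CB  (constrained at step 1)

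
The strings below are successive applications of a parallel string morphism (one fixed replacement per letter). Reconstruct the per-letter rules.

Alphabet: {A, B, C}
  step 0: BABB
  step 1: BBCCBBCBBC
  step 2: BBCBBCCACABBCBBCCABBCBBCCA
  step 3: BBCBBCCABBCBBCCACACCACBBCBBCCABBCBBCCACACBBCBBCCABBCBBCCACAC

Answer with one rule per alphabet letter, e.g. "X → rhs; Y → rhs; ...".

A->C, B->BBC, C->CA

  step 2 ⇒ step 3: BBCBBCCACABBCBBCCABBCBBCCA ⇒ BBC·BBC·CA·BBC·BBC·CA·CA·C·CA·C·BBC·BBC·CA·BBC·BBC·CA·CA·C·BBC·BBC·CA·BBC·BBC·CA·CA·C
    A ↦ C
    B ↦ BBC
    C ↦ CA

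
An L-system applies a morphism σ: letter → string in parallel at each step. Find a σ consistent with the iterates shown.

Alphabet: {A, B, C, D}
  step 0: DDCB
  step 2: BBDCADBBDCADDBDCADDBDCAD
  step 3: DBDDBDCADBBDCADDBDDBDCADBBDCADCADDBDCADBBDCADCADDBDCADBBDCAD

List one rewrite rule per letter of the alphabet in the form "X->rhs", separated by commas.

  step 2 ⇒ step 3: BBDCADBBDCADDBDCADDBDCAD ⇒ DBD·DBD·CAD·B·BD·CAD·DBD·DBD·CAD·B·BD·CAD·CAD·DBD·CAD·B·BD·CAD·CAD·DBD·CAD·B·BD·CAD
    A ↦ BD
    B ↦ DBD
    C ↦ B
    D ↦ CAD

A->BD, B->DBD, C->B, D->CAD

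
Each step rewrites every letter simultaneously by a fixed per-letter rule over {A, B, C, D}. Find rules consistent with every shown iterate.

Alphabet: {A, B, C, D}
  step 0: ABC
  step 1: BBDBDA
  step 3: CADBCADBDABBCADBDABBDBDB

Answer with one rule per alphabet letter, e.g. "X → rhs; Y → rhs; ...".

A->BB, B->DB, C->DA, D->CA

  step 0 ⇒ step 1: ABC ⇒ BB·DB·DA
    A ↦ BB
    B ↦ DB
    C ↦ DA
    D ↦ CA  (constrained at step 1)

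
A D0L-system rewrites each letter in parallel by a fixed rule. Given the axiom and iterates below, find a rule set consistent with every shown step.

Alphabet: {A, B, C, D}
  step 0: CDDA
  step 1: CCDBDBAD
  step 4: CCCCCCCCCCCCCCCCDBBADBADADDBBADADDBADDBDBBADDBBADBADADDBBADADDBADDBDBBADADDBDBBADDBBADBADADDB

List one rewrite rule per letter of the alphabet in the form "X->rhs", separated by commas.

  step 0 ⇒ step 1: CDDA ⇒ CC·DB·DB·AD
    A ↦ AD
    C ↦ CC
    D ↦ DB
    B ↦ BAD  (constrained at step 1)

A->AD, B->BAD, C->CC, D->DB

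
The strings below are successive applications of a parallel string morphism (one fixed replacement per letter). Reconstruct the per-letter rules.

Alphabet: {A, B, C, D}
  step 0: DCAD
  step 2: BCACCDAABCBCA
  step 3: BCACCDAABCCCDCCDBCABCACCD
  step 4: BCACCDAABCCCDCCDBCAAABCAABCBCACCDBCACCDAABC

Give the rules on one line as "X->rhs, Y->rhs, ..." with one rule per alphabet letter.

  step 3 ⇒ step 4: BCACCDAABCCCDCCDBCABCACCD ⇒ BC·A·CCD·A·A·BC·CCD·CCD·BC·A·A·A·BC·A·A·BC·BC·A·CCD·BC·A·CCD·A·A·BC
    A ↦ CCD
    B ↦ BC
    C ↦ A
    D ↦ BC

A->CCD, B->BC, C->A, D->BC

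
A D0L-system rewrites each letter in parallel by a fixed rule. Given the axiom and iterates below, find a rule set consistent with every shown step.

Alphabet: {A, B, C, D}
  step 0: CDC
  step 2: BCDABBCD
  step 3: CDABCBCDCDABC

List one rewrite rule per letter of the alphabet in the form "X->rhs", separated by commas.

A->B, B->CD, C->AB, D->C

  step 2 ⇒ step 3: BCDABBCD ⇒ CD·AB·C·B·CD·CD·AB·C
    A ↦ B
    B ↦ CD
    C ↦ AB
    D ↦ C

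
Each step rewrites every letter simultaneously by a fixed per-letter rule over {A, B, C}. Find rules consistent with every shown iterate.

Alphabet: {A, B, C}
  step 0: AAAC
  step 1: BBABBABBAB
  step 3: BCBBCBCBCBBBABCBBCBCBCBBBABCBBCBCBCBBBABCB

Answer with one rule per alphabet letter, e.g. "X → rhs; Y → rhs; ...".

A->BBA, B->CB, C->B

  step 0 ⇒ step 1: AAAC ⇒ BBA·BBA·BBA·B
    A ↦ BBA
    C ↦ B
    B ↦ CB  (constrained at step 1)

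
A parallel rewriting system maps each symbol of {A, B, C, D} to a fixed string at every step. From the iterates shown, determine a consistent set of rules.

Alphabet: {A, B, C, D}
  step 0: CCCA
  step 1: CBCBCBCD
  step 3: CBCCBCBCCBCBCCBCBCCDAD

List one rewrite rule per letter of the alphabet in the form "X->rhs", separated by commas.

A->CD, B->C, C->CB, D->AD

  step 0 ⇒ step 1: CCCA ⇒ CB·CB·CB·CD
    A ↦ CD
    C ↦ CB
    B ↦ C  (constrained at step 1)
    D ↦ AD  (constrained at step 1)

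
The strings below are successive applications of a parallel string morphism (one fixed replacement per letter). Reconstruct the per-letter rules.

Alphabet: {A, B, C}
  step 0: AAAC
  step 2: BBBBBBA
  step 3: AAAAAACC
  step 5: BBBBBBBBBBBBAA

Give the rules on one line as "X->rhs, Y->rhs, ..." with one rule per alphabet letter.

  step 2 ⇒ step 3: BBBBBBA ⇒ A·A·A·A·A·A·CC
    A ↦ CC
    B ↦ A
    C ↦ B  (constrained at step 0)

A->CC, B->A, C->B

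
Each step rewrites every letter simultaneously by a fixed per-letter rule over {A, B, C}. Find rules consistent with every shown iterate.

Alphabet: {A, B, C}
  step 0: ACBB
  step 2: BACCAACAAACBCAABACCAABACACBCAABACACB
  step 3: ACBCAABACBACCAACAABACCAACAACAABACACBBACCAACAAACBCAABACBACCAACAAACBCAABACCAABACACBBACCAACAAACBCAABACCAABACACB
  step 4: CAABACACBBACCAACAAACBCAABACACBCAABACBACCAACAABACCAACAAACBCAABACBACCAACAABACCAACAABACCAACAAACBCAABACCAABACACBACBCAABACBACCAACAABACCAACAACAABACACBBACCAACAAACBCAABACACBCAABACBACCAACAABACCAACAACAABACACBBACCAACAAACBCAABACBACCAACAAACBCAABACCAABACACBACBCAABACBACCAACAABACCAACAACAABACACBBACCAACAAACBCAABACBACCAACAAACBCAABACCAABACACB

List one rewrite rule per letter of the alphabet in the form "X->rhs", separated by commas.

A->CAA, B->ACB, C->BAC

  step 3 ⇒ step 4: ACBCAABACBACCAACAABACCAACAACAABACACBBACCAACAAACBCAABACBACCAACAAACBCAABACCAABACACBBACCAACAAACBCAABACCAABACACB ⇒ CAA·BAC·ACB·BAC·CAA·CAA·ACB·CAA·BAC·ACB·CAA·BAC·BAC·CAA·CAA·BAC·CAA·CAA·ACB·CAA·BAC·BAC·CAA·CAA·BAC·CAA·CAA·BAC·CAA·CAA·ACB·CAA·BAC·CAA·BAC·ACB·ACB·CAA·BAC·BAC·CAA·CAA·BAC·CAA·CAA·CAA·BAC·ACB·BAC·CAA·CAA·ACB·CAA·BAC·ACB·CAA·BAC·BAC·CAA·CAA·BAC·CAA·CAA·CAA·BAC·ACB·BAC·CAA·CAA·ACB·CAA·BAC·BAC·CAA·CAA·ACB·CAA·BAC·CAA·BAC·ACB·ACB·CAA·BAC·BAC·CAA·CAA·BAC·CAA·CAA·CAA·BAC·ACB·BAC·CAA·CAA·ACB·CAA·BAC·BAC·CAA·CAA·ACB·CAA·BAC·CAA·BAC·ACB
    A ↦ CAA
    B ↦ ACB
    C ↦ BAC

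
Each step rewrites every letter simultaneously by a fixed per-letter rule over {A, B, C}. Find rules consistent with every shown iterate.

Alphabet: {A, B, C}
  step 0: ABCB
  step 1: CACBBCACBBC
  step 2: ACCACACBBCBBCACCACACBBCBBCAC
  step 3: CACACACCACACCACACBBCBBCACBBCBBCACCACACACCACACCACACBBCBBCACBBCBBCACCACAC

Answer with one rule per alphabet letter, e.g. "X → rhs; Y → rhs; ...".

A->CAC, B->BBC, C->AC

  step 2 ⇒ step 3: ACCACACBBCBBCACCACACBBCBBCAC ⇒ CAC·AC·AC·CAC·AC·CAC·AC·BBC·BBC·AC·BBC·BBC·AC·CAC·AC·AC·CAC·AC·CAC·AC·BBC·BBC·AC·BBC·BBC·AC·CAC·AC
    A ↦ CAC
    B ↦ BBC
    C ↦ AC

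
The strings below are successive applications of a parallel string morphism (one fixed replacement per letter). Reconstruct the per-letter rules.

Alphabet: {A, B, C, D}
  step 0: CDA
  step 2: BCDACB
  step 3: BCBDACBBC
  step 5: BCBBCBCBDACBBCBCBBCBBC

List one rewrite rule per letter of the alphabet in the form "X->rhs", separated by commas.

  step 2 ⇒ step 3: BCDACB ⇒ BC·B·DA·C·B·BC
    A ↦ C
    B ↦ BC
    C ↦ B
    D ↦ DA

A->C, B->BC, C->B, D->DA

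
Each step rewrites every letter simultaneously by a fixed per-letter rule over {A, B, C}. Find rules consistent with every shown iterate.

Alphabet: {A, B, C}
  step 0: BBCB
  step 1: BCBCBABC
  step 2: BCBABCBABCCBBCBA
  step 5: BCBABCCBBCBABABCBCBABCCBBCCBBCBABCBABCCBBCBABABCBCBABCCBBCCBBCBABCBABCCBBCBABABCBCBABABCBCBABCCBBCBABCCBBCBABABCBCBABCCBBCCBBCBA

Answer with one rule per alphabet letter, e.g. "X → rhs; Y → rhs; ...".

A->CB, B->BC, C->BA

  step 1 ⇒ step 2: BCBCBABC ⇒ BC·BA·BC·BA·BC·CB·BC·BA
    A ↦ CB
    B ↦ BC
    C ↦ BA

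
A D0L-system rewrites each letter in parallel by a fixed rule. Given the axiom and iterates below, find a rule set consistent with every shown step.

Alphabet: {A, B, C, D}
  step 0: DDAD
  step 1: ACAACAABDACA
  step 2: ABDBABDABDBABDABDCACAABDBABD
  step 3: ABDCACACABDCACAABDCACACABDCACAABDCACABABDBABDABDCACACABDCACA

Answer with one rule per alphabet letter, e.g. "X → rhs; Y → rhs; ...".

  step 2 ⇒ step 3: ABDBABDABDBABDABDCACAABDBABD ⇒ ABD·C·ACA·C·ABD·C·ACA·ABD·C·ACA·C·ABD·C·ACA·ABD·C·ACA·B·ABD·B·ABD·ABD·C·ACA·C·ABD·C·ACA
    A ↦ ABD
    B ↦ C
    C ↦ B
    D ↦ ACA

A->ABD, B->C, C->B, D->ACA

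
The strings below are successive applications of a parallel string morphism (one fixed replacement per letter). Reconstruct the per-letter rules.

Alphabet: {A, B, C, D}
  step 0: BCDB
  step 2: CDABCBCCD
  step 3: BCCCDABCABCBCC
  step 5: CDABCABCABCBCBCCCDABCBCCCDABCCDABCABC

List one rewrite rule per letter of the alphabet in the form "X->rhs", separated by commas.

  step 2 ⇒ step 3: CDABCBCCD ⇒ BC·C·CD·A·BC·A·BC·BC·C
    A ↦ CD
    B ↦ A
    C ↦ BC
    D ↦ C

A->CD, B->A, C->BC, D->C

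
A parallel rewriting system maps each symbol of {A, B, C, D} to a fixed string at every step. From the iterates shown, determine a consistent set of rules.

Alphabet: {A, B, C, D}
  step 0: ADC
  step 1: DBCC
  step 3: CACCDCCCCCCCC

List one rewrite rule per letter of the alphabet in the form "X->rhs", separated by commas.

  step 0 ⇒ step 1: ADC ⇒ D·B·CC
    A ↦ D
    C ↦ CC
    D ↦ B
    B ↦ CA  (constrained at step 1)

A->D, B->CA, C->CC, D->B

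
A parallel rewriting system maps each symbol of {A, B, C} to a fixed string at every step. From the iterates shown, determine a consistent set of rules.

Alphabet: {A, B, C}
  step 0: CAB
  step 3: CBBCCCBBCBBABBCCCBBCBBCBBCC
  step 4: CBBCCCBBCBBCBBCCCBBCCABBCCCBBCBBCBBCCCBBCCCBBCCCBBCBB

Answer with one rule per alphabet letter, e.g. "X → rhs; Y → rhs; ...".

  step 3 ⇒ step 4: CBBCCCBBCBBABBCCCBBCBBCBBCC ⇒ CBB·C·C·CBB·CBB·CBB·C·C·CBB·C·C·ABB·C·C·CBB·CBB·CBB·C·C·CBB·C·C·CBB·C·C·CBB·CBB
    A ↦ ABB
    B ↦ C
    C ↦ CBB

A->ABB, B->C, C->CBB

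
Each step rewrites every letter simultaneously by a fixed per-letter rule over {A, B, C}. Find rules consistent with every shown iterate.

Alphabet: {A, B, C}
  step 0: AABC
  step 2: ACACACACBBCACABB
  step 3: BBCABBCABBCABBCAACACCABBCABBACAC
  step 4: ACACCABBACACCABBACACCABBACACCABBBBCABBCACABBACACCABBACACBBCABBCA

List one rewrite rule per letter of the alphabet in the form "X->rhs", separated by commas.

  step 3 ⇒ step 4: BBCABBCABBCABBCAACACCABBCABBACAC ⇒ AC·AC·CA·BB·AC·AC·CA·BB·AC·AC·CA·BB·AC·AC·CA·BB·BB·CA·BB·CA·CA·BB·AC·AC·CA·BB·AC·AC·BB·CA·BB·CA
    A ↦ BB
    B ↦ AC
    C ↦ CA

A->BB, B->AC, C->CA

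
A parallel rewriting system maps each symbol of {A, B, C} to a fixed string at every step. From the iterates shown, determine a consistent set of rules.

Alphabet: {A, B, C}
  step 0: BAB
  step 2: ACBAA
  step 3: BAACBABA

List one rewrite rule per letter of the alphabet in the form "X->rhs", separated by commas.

  step 2 ⇒ step 3: ACBAA ⇒ BA·A·C·BA·BA
    A ↦ BA
    B ↦ C
    C ↦ A

A->BA, B->C, C->A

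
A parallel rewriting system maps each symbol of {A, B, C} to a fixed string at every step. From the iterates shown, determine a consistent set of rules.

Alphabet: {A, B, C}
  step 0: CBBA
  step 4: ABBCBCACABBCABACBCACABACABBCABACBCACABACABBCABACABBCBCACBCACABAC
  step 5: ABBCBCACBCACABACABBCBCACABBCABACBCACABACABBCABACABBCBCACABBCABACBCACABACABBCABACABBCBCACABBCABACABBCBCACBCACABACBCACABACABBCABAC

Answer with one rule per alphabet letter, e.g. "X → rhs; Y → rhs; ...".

  step 4 ⇒ step 5: ABBCBCACABBCABACBCACABACABBCABACBCACABACABBCABACABBCBCACBCACABAC ⇒ AB·BC·BC·AC·BC·AC·AB·AC·AB·BC·BC·AC·AB·BC·AB·AC·BC·AC·AB·AC·AB·BC·AB·AC·AB·BC·BC·AC·AB·BC·AB·AC·BC·AC·AB·AC·AB·BC·AB·AC·AB·BC·BC·AC·AB·BC·AB·AC·AB·BC·BC·AC·BC·AC·AB·AC·BC·AC·AB·AC·AB·BC·AB·AC
    A ↦ AB
    B ↦ BC
    C ↦ AC

A->AB, B->BC, C->AC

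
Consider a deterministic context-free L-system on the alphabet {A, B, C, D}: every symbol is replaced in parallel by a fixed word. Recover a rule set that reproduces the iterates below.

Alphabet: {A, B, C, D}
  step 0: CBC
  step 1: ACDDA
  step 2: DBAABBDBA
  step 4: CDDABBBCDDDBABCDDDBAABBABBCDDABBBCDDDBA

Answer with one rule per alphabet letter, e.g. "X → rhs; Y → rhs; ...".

  step 1 ⇒ step 2: ACDDA ⇒ DBA·A·B·B·DBA
    A ↦ DBA
    C ↦ A
    D ↦ B
  step 0 ⇒ step 1: CBC ⇒ A·CDD·A
    B ↦ CDD

A->DBA, B->CDD, C->A, D->B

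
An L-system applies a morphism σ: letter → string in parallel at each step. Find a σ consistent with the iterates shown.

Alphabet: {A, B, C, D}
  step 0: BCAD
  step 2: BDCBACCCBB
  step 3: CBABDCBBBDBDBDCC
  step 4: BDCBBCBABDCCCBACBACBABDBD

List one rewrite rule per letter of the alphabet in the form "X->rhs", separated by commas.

  step 3 ⇒ step 4: CBABDCBBBDBDBDCC ⇒ BD·C·BB·C·BA·BD·C·C·C·BA·C·BA·C·BA·BD·BD
    A ↦ BB
    B ↦ C
    C ↦ BD
    D ↦ BA

A->BB, B->C, C->BD, D->BA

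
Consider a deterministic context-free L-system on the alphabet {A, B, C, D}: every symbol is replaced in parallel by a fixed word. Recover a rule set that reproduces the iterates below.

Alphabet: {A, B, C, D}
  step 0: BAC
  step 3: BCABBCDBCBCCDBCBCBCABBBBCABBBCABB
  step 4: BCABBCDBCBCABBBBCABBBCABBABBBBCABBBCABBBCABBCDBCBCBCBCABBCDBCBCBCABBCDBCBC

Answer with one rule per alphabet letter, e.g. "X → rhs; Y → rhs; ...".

A->CD, B->BC, C->ABB, D->B

  step 3 ⇒ step 4: BCABBCDBCBCCDBCBCBCABBBBCABBBCABB ⇒ BC·ABB·CD·BC·BC·ABB·B·BC·ABB·BC·ABB·ABB·B·BC·ABB·BC·ABB·BC·ABB·CD·BC·BC·BC·BC·ABB·CD·BC·BC·BC·ABB·CD·BC·BC
    A ↦ CD
    B ↦ BC
    C ↦ ABB
    D ↦ B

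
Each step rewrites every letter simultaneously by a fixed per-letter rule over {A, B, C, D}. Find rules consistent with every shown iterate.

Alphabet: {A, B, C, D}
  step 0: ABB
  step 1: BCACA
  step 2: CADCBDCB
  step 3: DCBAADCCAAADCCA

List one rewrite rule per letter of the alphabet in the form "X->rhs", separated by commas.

A->B, B->CA, C->DC, D->AA

  step 2 ⇒ step 3: CADCBDCB ⇒ DC·B·AA·DC·CA·AA·DC·CA
    A ↦ B
    B ↦ CA
    C ↦ DC
    D ↦ AA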